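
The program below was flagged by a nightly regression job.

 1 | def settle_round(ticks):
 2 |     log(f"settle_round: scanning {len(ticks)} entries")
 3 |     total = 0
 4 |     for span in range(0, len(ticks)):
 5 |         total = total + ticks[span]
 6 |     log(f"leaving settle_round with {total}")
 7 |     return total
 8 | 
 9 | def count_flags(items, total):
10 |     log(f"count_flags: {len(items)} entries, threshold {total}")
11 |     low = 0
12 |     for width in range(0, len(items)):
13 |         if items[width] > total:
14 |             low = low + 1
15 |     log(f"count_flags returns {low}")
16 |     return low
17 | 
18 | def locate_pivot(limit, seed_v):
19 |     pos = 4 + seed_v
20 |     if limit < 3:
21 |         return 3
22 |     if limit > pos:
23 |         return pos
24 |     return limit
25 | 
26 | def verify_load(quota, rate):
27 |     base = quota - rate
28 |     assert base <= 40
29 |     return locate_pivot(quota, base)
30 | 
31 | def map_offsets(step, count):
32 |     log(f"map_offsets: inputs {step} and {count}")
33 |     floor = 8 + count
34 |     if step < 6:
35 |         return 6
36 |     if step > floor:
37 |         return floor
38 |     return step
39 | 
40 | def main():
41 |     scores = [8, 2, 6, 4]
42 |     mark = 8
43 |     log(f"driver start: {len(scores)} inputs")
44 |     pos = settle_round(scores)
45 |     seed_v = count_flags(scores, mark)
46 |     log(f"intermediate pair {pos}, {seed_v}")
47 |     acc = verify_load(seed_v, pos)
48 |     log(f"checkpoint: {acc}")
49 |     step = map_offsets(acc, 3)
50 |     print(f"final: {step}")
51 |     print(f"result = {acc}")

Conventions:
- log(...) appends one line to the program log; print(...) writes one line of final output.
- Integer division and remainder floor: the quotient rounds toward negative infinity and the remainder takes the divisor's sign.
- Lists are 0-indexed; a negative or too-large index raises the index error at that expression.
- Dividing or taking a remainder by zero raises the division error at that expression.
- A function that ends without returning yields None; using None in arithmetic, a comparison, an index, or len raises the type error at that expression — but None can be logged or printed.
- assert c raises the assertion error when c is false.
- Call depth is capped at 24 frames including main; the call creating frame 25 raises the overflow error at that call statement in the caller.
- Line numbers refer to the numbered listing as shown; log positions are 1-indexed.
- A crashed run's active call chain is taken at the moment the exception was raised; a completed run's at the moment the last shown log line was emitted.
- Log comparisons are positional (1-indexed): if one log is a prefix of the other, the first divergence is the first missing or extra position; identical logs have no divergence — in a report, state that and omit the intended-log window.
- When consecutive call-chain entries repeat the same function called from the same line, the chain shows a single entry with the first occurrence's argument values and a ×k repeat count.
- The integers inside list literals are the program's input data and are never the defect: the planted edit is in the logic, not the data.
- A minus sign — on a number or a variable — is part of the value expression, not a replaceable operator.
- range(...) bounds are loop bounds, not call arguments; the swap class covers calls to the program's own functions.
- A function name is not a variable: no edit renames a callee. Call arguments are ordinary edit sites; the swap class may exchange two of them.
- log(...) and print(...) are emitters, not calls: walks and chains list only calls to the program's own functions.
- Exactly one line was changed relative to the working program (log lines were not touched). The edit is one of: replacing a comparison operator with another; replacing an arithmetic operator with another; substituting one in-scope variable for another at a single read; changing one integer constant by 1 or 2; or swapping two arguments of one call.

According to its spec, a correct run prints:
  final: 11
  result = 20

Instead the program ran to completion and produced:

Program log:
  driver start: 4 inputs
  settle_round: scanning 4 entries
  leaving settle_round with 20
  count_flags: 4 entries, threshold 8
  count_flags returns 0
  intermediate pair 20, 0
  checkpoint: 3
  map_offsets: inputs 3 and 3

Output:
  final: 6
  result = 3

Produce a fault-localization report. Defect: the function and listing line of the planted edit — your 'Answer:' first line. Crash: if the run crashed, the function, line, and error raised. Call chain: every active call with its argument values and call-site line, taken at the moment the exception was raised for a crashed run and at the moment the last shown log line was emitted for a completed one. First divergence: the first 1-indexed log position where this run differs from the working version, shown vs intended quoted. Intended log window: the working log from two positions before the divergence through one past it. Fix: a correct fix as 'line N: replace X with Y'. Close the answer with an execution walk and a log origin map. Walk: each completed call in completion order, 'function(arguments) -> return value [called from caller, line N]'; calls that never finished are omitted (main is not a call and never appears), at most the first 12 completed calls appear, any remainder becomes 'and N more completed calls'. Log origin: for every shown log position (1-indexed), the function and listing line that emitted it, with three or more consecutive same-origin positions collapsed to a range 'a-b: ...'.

Answer: the defect is in main at line 47.
Key fact: The log first diverges at position 7: the faulty run prints 'checkpoint: 3' where the working version prints 'checkpoint: 20'.
Call chain: main -> map_offsets(3, 3) (called at line 49).
First divergence: at position 7 the run shows 'checkpoint: 3' where the working version logs 'checkpoint: 20'.
Intended log window:
  5: count_flags returns 0
  6: intermediate pair 20, 0
  7: checkpoint: 20
  8: map_offsets: inputs 20 and 3
Execution walk:
  settle_round([8, 2, 6, 4]) -> 20  [called from main, line 44]
  count_flags([8, 2, 6, 4], 8) -> 0  [called from main, line 45]
  locate_pivot(0, -20) -> 3  [called from verify_load, line 29]
  verify_load(0, 20) -> 3  [called from main, line 47]
  map_offsets(3, 3) -> 6  [called from main, line 49]
Log origins:
  1: logged in main at line 43
  2: logged in settle_round at line 2
  3: logged in settle_round at line 6
  4: logged in count_flags at line 10
  5: logged in count_flags at line 15
  6: logged in main at line 46
  7: logged in main at line 48
  8: logged in map_offsets at line 32
A correct fix: line 47: replace `verify_load(seed_v, pos)` with `verify_load(pos, seed_v)`.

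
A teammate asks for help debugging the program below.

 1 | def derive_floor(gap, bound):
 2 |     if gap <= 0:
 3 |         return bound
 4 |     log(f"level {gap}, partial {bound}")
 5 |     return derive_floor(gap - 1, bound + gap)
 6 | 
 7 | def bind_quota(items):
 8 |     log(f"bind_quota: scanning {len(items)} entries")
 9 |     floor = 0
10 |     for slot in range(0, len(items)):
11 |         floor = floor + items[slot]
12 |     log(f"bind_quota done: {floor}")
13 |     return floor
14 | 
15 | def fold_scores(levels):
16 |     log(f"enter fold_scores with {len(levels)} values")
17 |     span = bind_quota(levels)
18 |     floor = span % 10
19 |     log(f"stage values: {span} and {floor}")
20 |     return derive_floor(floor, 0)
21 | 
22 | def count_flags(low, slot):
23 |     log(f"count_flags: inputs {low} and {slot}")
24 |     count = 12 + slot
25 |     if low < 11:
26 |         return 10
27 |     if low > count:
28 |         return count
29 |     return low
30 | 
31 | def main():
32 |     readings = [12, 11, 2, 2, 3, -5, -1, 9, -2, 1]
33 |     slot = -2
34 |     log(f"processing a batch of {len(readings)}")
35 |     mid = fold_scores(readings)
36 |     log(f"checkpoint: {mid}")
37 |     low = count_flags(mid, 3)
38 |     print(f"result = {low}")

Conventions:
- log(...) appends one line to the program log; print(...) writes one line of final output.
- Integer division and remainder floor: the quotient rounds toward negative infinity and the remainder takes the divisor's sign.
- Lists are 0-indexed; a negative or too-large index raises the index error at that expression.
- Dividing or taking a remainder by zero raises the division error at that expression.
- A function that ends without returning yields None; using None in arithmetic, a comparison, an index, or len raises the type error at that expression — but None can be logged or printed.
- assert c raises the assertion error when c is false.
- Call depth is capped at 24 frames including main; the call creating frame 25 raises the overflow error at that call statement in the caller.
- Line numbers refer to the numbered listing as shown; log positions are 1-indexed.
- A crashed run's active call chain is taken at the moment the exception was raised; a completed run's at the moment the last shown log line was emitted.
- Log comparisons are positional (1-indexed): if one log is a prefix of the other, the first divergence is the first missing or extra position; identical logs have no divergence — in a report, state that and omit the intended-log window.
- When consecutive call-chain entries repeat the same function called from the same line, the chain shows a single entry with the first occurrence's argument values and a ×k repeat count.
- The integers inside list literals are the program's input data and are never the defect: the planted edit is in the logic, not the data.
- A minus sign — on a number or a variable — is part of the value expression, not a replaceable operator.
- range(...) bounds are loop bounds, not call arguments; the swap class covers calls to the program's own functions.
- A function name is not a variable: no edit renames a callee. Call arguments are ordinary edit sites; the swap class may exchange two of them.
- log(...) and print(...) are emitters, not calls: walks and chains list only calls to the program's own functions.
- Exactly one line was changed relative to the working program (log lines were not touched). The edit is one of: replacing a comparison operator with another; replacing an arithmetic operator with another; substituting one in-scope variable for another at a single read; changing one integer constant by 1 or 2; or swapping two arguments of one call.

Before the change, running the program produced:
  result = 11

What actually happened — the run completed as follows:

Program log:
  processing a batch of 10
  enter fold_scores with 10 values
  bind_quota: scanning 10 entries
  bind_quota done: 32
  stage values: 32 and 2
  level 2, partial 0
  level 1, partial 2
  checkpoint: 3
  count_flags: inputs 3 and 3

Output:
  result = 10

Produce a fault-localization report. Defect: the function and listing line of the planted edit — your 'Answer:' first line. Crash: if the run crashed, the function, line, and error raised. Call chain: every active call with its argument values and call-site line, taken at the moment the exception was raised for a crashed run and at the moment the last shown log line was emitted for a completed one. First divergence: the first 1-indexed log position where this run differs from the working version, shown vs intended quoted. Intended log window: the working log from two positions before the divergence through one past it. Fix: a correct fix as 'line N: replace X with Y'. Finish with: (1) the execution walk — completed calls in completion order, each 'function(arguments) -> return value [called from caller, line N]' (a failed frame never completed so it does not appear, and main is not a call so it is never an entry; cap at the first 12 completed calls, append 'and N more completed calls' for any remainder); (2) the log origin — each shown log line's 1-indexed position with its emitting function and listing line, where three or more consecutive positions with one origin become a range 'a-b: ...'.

Answer: the defect is in count_flags at line 26.
Key observation: The logs agree in full; only the final output differs.
Call chain: main -> count_flags(3, 3) (called at line 37).
First divergence: there is none — every log position agrees.
Execution walk:
  bind_quota([12, 11, 2, 2, 3, -5, -1, 9, -2, 1]) -> 32  [called from fold_scores, line 17]
  derive_floor(0, 3) -> 3  [called from derive_floor, line 5]
  derive_floor(1, 2) -> 3  [called from derive_floor, line 5]
  derive_floor(2, 0) -> 3  [called from fold_scores, line 20]
  fold_scores([12, 11, 2, 2, 3, -5, -1, 9, -2, 1]) -> 3  [called from main, line 35]
  count_flags(3, 3) -> 10  [called from main, line 37]
Log origin:
  1 — main, line 34
  2 — fold_scores, line 16
  3 — bind_quota, line 8
  4 — bind_quota, line 12
  5 — fold_scores, line 19
  6 — derive_floor, line 4
  7 — derive_floor, line 4
  8 — main, line 36
  9 — count_flags, line 23
A correct fix: line 26: replace `10` with `11`.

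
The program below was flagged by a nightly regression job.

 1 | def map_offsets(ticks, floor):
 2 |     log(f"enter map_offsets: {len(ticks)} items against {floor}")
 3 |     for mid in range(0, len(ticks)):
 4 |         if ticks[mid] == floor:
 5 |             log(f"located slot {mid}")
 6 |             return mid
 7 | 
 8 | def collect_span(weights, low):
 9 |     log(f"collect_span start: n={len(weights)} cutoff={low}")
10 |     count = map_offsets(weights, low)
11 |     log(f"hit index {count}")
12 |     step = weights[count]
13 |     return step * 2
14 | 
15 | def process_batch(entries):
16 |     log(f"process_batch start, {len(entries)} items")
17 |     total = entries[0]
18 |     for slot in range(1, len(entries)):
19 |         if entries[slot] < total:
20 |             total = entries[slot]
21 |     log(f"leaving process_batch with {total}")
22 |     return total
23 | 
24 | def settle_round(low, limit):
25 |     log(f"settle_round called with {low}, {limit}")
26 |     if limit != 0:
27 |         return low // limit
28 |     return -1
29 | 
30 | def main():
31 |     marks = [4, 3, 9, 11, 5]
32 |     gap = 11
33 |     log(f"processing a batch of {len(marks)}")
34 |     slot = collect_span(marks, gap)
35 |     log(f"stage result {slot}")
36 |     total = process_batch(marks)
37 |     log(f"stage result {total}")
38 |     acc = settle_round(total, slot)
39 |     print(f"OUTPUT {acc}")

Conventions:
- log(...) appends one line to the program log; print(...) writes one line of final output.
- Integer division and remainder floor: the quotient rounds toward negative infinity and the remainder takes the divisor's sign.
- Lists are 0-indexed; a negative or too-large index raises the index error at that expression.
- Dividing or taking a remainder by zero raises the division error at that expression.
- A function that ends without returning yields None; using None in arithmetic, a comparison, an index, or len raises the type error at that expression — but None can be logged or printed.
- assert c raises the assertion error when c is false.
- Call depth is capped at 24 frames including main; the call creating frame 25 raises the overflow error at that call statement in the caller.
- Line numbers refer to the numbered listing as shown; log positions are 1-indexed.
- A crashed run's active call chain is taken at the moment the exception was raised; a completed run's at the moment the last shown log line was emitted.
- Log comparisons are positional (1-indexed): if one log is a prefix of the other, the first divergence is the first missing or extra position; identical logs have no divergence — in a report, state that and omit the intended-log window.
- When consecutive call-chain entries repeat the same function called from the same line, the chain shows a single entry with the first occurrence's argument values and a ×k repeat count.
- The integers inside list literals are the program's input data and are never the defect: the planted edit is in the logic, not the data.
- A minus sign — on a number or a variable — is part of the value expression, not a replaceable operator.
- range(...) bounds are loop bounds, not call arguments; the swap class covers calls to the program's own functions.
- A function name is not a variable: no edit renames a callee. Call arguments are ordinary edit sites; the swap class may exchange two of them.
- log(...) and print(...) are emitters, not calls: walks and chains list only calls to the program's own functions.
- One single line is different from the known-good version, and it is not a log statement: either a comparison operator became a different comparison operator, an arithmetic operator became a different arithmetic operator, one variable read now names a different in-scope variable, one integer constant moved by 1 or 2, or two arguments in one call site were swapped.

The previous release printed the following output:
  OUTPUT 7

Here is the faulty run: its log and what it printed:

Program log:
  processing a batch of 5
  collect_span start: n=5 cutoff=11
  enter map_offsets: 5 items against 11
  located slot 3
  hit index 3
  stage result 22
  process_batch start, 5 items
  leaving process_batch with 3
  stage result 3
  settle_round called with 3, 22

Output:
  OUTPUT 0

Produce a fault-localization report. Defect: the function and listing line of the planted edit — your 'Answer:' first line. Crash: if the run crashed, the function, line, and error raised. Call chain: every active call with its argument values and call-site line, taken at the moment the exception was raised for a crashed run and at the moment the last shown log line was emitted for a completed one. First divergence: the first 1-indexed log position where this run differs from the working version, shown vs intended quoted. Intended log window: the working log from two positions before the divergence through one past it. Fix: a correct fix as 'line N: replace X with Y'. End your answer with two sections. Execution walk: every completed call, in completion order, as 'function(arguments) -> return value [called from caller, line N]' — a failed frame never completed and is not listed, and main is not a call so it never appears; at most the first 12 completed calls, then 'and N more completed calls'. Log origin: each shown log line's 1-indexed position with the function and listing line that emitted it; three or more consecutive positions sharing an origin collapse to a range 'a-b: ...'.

Answer: the defect is in main at line 38.
The tell: The earliest visible damage is log position 10 — 'settle_round called with 3, 22' rather than the intended 'settle_round called with 22, 3'.
Call chain: main -> settle_round(3, 22) (called at line 38).
First divergence: at position 10 the run shows 'settle_round called with 3, 22' where the working version logs 'settle_round called with 22, 3'.
Intended log window:
  8: leaving process_batch with 3
  9: stage result 3
  10: settle_round called with 22, 3
Execution walk:
  map_offsets([4, 3, 9, 11, 5], 11) -> 3  [called from collect_span, line 10]
  collect_span([4, 3, 9, 11, 5], 11) -> 22  [called from main, line 34]
  process_batch([4, 3, 9, 11, 5]) -> 3  [called from main, line 36]
  settle_round(3, 22) -> 0  [called from main, line 38]
Log line origins:
  1: from main, line 33
  2: from collect_span, line 9
  3: from map_offsets, line 2
  4: from map_offsets, line 5
  5: from collect_span, line 11
  6: from main, line 35
  7: from process_batch, line 16
  8: from process_batch, line 21
  9: from main, line 37
  10: from settle_round, line 25
A correct fix: line 38: replace `settle_round(total, slot)` with `settle_round(slot, total)`.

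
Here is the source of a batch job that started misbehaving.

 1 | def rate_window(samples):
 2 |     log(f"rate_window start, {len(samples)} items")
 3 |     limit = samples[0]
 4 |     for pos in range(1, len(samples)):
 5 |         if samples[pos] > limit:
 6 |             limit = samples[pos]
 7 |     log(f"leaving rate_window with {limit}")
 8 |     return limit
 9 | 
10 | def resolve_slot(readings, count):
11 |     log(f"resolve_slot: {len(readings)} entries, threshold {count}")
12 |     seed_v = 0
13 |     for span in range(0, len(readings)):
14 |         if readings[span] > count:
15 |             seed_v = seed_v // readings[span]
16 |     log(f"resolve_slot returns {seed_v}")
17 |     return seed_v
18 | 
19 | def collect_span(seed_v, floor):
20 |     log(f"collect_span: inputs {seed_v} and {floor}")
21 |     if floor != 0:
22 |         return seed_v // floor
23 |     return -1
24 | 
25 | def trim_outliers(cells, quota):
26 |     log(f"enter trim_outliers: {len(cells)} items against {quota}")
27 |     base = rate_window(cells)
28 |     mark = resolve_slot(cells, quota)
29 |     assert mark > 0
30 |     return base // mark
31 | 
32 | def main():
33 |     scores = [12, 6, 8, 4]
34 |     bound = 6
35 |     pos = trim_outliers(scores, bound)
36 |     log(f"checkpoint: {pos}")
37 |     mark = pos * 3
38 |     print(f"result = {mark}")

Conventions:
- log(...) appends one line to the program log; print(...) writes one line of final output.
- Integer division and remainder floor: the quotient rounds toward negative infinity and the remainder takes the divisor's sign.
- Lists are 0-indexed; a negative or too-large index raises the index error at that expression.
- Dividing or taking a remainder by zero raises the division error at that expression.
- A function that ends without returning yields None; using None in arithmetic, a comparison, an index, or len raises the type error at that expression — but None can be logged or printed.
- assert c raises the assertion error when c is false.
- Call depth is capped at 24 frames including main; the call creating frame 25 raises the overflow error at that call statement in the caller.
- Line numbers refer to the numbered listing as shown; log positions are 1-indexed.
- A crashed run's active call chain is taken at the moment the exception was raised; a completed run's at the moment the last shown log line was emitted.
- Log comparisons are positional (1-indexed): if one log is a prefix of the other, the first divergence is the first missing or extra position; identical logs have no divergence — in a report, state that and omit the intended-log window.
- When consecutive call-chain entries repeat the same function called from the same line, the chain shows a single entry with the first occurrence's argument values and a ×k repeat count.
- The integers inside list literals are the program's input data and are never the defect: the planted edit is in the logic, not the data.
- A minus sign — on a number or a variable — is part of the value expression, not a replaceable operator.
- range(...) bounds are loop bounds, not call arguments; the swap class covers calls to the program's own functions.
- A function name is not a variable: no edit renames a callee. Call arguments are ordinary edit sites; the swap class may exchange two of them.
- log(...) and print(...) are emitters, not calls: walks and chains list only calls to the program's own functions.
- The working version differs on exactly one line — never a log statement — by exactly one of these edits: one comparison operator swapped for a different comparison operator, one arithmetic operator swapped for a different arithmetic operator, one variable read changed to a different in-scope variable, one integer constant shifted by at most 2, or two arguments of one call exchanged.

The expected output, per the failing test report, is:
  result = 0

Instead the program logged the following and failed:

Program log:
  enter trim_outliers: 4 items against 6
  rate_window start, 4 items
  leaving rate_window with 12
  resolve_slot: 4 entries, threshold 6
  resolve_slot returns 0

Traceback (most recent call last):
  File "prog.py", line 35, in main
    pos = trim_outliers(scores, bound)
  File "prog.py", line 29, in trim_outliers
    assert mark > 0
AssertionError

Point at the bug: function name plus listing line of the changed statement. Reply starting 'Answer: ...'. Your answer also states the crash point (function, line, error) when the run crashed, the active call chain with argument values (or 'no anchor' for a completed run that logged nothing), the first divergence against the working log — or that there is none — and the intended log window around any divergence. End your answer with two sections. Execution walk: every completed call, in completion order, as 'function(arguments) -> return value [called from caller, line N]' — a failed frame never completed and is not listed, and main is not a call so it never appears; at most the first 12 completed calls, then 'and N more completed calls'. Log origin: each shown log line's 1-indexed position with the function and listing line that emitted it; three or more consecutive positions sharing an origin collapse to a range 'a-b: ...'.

Answer: the defect is in resolve_slot at line 15.
Core observation: Position 5 is the first bad log line: 'resolve_slot returns 0' should read 'resolve_slot returns 20'.
Crash: trim_outliers, line 29, AssertionError.
Call chain: main -> trim_outliers([12, 6, 8, 4], 6) (called at line 35).
First divergence: position 5 — shown 'resolve_slot returns 0', intended 'resolve_slot returns 20'.
Intended log window:
  3: leaving rate_window with 12
  4: resolve_slot: 4 entries, threshold 6
  5: resolve_slot returns 20
  6: checkpoint: 0
Execution walk:
  rate_window([12, 6, 8, 4]) -> 12  [called from trim_outliers, line 27]
  resolve_slot([12, 6, 8, 4], 6) -> 0  [called from trim_outliers, line 28]
Log origins:
  1: from trim_outliers, line 26
  2: from rate_window, line 2
  3: from rate_window, line 7
  4: from resolve_slot, line 11
  5: from resolve_slot, line 16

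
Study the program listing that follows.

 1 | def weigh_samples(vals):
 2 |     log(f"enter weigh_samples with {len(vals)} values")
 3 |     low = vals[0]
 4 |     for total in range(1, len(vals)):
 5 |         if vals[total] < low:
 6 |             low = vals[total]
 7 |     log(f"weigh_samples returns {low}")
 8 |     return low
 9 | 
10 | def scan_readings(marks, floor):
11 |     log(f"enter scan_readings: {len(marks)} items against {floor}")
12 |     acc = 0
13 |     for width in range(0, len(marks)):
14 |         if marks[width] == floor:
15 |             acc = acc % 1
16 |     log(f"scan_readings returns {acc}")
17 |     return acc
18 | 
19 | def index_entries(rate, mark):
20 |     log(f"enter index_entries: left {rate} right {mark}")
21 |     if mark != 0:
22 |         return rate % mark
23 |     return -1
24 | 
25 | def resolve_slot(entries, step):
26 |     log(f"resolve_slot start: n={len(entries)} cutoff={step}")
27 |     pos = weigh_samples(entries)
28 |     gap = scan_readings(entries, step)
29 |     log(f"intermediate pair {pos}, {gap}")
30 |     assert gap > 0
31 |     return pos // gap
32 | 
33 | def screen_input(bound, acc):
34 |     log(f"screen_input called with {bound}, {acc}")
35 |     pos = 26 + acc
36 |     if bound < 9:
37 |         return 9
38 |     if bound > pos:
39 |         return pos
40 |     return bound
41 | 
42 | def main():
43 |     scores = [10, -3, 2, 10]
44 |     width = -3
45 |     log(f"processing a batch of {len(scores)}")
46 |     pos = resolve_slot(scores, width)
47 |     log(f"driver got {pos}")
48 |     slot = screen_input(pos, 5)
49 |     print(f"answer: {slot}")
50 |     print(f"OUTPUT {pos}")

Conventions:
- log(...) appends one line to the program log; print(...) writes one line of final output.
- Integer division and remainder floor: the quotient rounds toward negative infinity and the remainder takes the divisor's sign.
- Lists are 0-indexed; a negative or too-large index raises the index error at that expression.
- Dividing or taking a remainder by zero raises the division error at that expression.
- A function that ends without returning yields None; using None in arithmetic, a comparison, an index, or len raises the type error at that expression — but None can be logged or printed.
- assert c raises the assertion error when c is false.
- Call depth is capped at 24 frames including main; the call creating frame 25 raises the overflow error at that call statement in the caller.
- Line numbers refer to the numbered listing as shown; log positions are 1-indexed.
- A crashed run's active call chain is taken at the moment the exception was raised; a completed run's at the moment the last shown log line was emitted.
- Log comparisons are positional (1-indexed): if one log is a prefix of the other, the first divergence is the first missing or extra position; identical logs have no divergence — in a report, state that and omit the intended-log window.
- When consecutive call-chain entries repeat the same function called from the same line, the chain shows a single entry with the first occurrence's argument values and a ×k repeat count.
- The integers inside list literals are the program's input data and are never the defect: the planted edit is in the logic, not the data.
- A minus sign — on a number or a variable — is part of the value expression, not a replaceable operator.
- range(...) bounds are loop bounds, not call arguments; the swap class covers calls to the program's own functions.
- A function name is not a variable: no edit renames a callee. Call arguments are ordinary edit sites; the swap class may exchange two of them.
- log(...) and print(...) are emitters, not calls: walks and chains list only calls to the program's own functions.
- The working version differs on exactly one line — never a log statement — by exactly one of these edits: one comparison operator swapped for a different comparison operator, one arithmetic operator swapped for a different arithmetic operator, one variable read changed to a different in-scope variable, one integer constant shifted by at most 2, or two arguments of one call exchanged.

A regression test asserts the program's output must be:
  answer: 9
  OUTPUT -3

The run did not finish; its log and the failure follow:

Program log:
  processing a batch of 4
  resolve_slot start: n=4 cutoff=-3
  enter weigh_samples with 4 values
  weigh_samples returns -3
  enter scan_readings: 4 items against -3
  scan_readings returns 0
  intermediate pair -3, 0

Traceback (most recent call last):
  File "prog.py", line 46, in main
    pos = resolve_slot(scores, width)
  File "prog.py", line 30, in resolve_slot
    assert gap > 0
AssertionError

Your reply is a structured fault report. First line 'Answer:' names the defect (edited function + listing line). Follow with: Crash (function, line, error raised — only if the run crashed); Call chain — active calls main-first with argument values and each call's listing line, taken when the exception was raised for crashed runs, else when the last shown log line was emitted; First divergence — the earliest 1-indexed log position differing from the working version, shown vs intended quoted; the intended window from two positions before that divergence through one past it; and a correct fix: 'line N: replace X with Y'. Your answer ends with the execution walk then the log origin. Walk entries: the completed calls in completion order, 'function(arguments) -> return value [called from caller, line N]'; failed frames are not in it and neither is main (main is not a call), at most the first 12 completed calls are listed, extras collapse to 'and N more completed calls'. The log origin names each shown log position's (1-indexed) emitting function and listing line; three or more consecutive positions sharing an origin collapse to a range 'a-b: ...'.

Answer: the defect is in scan_readings at line 15.
Key observation: Log line 6 is where behavior first shows: 'scan_readings returns 0' appears instead of 'scan_readings returns 1'.
Crash: resolve_slot, line 30, AssertionError.
Call chain: main -> resolve_slot([10, -3, 2, 10], -3) (called at line 46).
First divergence: at position 6 the run shows 'scan_readings returns 0' where the working version logs 'scan_readings returns 1'.
Intended log window:
  4: weigh_samples returns -3
  5: enter scan_readings: 4 items against -3
  6: scan_readings returns 1
  7: intermediate pair -3, 1
Execution walk:
  weigh_samples([10, -3, 2, 10]) -> -3  [called from resolve_slot, line 27]
  scan_readings([10, -3, 2, 10], -3) -> 0  [called from resolve_slot, line 28]
Log origins:
  1: logged in main at line 45
  2: logged in resolve_slot at line 26
  3: logged in weigh_samples at line 2
  4: logged in weigh_samples at line 7
  5: logged in scan_readings at line 11
  6: logged in scan_readings at line 16
  7: logged in resolve_slot at line 29
A correct fix: line 15: replace `%` with `+`.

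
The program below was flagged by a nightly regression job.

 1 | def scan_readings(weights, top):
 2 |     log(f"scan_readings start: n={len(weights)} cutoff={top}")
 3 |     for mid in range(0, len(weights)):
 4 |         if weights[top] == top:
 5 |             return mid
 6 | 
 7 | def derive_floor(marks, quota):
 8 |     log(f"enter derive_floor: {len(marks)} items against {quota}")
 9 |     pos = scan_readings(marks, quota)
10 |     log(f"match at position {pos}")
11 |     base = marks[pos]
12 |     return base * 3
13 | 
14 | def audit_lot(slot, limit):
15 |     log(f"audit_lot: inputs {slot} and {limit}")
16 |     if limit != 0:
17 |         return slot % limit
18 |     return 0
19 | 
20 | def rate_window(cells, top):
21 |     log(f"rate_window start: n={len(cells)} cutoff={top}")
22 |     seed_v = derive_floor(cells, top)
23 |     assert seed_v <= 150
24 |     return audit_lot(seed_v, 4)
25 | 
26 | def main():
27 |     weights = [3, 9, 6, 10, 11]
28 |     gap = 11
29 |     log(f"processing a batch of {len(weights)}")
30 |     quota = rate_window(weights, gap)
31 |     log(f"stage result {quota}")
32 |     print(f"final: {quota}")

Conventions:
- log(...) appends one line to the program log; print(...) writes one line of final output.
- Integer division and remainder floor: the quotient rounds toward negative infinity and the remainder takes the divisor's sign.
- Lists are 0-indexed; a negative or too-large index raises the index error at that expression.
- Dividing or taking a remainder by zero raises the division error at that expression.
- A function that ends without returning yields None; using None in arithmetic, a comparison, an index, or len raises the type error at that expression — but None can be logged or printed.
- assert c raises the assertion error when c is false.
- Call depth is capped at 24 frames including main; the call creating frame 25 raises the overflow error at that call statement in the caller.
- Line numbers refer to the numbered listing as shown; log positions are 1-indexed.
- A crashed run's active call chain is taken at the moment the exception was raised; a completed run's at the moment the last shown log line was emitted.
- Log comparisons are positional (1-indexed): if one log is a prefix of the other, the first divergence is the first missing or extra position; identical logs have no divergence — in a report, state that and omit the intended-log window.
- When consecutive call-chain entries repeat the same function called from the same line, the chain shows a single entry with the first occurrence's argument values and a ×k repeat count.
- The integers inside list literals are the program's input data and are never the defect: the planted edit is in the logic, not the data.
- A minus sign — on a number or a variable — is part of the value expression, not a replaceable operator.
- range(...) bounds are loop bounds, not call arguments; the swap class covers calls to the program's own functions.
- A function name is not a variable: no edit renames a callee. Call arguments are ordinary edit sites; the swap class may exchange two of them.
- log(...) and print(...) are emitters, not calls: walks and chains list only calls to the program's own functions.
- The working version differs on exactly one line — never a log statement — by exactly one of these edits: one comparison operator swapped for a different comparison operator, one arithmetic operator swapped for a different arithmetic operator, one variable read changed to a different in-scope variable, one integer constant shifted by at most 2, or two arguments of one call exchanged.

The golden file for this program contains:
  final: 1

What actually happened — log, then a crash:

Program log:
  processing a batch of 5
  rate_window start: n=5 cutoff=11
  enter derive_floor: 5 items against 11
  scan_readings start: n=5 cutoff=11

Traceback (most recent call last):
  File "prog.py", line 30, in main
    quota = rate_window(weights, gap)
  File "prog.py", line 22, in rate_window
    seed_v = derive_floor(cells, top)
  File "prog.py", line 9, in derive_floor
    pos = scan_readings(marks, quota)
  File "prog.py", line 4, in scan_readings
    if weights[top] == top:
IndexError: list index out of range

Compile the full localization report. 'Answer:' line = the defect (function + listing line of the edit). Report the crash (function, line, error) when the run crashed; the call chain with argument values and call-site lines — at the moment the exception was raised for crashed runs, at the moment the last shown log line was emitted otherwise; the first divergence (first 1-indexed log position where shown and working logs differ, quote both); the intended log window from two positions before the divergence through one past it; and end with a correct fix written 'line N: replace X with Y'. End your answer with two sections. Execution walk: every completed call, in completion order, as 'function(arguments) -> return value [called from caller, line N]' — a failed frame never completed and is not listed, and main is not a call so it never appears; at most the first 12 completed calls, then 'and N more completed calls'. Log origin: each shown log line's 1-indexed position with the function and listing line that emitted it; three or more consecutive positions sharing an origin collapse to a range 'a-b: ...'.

Answer: the defect is in scan_readings at line 4.
Key observation: Only 4 log lines were emitted before the run died; the intended continuation was 'match at position 4'.
Crash: scan_readings, line 4, IndexError.
Call chain: main -> rate_window([3, 9, 6, 10, 11], 11) (called at line 30) -> derive_floor([3, 9, 6, 10, 11], 11) (called at line 22) -> scan_readings([3, 9, 6, 10, 11], 11) (called at line 9).
First divergence: position 5; the shown log stops at 4 lines while the working version next logs 'match at position 4'.
Intended log window:
  3: enter derive_floor: 5 items against 11
  4: scan_readings start: n=5 cutoff=11
  5: match at position 4
  6: audit_lot: inputs 33 and 4
Execution walk:
  (no call completed)
Origin of each log line:
  1 — main, line 29
  2 — rate_window, line 21
  3 — derive_floor, line 8
  4 — scan_readings, line 2
A correct fix: line 4: replace `weights[top]` with `weights[mid]`.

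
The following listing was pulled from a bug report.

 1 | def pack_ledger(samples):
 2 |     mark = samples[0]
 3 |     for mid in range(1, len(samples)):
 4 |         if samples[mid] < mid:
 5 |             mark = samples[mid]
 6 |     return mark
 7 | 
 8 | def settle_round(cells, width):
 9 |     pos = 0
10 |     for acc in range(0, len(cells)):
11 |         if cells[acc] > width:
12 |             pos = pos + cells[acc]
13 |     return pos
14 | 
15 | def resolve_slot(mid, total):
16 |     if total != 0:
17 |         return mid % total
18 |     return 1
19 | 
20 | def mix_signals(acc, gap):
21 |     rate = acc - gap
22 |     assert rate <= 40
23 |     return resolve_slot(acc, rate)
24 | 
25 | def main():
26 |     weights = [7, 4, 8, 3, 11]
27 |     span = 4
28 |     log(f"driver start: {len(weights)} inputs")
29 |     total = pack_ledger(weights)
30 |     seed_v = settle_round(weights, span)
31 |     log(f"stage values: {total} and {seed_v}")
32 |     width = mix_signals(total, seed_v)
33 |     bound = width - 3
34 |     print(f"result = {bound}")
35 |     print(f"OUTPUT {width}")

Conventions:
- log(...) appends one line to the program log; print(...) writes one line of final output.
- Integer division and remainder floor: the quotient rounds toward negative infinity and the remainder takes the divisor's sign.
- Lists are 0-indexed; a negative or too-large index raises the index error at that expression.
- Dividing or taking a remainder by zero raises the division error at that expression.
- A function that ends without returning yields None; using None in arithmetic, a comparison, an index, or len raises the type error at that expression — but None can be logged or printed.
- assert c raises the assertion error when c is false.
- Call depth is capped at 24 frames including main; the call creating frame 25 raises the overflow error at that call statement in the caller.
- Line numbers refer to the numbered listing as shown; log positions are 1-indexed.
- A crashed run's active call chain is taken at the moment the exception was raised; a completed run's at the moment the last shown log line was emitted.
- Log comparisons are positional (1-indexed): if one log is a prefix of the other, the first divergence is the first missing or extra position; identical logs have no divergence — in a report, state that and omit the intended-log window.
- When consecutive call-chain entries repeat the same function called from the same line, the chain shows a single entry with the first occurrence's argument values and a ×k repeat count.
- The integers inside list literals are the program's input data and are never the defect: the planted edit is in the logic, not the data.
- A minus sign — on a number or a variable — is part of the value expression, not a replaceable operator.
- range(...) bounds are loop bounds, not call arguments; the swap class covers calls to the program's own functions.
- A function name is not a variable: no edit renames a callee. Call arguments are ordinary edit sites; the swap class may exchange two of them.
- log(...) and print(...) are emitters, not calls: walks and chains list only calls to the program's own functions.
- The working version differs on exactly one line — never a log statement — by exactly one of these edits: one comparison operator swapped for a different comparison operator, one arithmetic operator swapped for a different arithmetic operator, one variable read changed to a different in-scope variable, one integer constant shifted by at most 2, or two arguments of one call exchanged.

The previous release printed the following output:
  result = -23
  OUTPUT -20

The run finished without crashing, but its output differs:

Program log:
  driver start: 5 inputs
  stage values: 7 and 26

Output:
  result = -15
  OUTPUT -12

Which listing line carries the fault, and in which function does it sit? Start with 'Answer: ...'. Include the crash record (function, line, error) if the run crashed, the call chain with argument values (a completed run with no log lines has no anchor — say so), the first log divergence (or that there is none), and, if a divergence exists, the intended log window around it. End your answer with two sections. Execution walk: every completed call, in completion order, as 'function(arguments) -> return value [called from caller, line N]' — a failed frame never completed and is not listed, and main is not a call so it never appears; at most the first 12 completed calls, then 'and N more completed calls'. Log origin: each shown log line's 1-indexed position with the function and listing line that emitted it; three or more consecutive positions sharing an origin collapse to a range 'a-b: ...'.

Answer: the defect is in pack_ledger at line 4.
Key observation: At log position 2 the runs split — shown 'stage values: 7 and 26', but the working version logs 'stage values: 3 and 26'.
Call chain: main.
First divergence: at position 2 the run shows 'stage values: 7 and 26' where the working version logs 'stage values: 3 and 26'.
Intended log window:
  1: driver start: 5 inputs
  2: stage values: 3 and 26
Execution walk:
  pack_ledger([7, 4, 8, 3, 11]) -> 7  [called from main, line 29]
  settle_round([7, 4, 8, 3, 11], 4) -> 26  [called from main, line 30]
  resolve_slot(7, -19) -> -12  [called from mix_signals, line 23]
  mix_signals(7, 26) -> -12  [called from main, line 32]
Log line origins:
  1: emitted by main (line 28)
  2: emitted by main (line 31)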